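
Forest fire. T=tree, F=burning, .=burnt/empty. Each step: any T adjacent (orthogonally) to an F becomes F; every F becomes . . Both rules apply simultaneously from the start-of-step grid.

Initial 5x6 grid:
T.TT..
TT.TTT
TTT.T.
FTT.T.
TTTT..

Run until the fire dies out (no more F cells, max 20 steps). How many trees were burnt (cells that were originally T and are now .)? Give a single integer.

Answer: 12

Derivation:
Step 1: +3 fires, +1 burnt (F count now 3)
Step 2: +4 fires, +3 burnt (F count now 4)
Step 3: +4 fires, +4 burnt (F count now 4)
Step 4: +1 fires, +4 burnt (F count now 1)
Step 5: +0 fires, +1 burnt (F count now 0)
Fire out after step 5
Initially T: 19, now '.': 23
Total burnt (originally-T cells now '.'): 12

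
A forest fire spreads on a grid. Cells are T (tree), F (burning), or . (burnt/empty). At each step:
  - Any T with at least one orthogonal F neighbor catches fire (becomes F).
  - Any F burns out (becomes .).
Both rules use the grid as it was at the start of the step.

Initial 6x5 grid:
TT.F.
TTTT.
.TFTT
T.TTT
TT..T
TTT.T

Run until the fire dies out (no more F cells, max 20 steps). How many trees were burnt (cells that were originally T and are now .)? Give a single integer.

Step 1: +5 fires, +2 burnt (F count now 5)
Step 2: +3 fires, +5 burnt (F count now 3)
Step 3: +3 fires, +3 burnt (F count now 3)
Step 4: +2 fires, +3 burnt (F count now 2)
Step 5: +1 fires, +2 burnt (F count now 1)
Step 6: +0 fires, +1 burnt (F count now 0)
Fire out after step 6
Initially T: 20, now '.': 24
Total burnt (originally-T cells now '.'): 14

Answer: 14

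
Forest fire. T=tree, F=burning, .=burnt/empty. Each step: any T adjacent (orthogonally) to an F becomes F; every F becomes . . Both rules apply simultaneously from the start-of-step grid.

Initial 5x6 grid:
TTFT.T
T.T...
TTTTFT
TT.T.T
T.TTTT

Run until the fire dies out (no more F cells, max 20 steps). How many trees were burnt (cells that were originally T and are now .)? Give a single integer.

Step 1: +5 fires, +2 burnt (F count now 5)
Step 2: +4 fires, +5 burnt (F count now 4)
Step 3: +4 fires, +4 burnt (F count now 4)
Step 4: +4 fires, +4 burnt (F count now 4)
Step 5: +1 fires, +4 burnt (F count now 1)
Step 6: +1 fires, +1 burnt (F count now 1)
Step 7: +0 fires, +1 burnt (F count now 0)
Fire out after step 7
Initially T: 20, now '.': 29
Total burnt (originally-T cells now '.'): 19

Answer: 19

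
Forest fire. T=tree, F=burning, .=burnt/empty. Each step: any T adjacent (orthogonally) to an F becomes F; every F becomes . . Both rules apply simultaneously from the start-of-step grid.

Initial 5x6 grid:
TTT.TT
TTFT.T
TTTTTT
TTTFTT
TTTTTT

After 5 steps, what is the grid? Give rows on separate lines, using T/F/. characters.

Step 1: 8 trees catch fire, 2 burn out
  TTF.TT
  TF.F.T
  TTFFTT
  TTF.FT
  TTTFTT
Step 2: 8 trees catch fire, 8 burn out
  TF..TT
  F....T
  TF..FT
  TF...F
  TTF.FT
Step 3: 6 trees catch fire, 8 burn out
  F...TT
  .....T
  F....F
  F.....
  TF...F
Step 4: 2 trees catch fire, 6 burn out
  ....TT
  .....F
  ......
  ......
  F.....
Step 5: 1 trees catch fire, 2 burn out
  ....TF
  ......
  ......
  ......
  ......

....TF
......
......
......
......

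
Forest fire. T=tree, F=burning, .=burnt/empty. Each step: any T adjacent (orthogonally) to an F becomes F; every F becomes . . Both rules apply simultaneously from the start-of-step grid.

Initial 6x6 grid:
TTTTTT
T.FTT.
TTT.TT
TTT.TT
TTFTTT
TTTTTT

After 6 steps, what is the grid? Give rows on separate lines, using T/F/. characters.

Step 1: 7 trees catch fire, 2 burn out
  TTFTTT
  T..FT.
  TTF.TT
  TTF.TT
  TF.FTT
  TTFTTT
Step 2: 9 trees catch fire, 7 burn out
  TF.FTT
  T...F.
  TF..TT
  TF..TT
  F...FT
  TF.FTT
Step 3: 9 trees catch fire, 9 burn out
  F...FT
  T.....
  F...FT
  F...FT
  .....F
  F...FT
Step 4: 5 trees catch fire, 9 burn out
  .....F
  F.....
  .....F
  .....F
  ......
  .....F
Step 5: 0 trees catch fire, 5 burn out
  ......
  ......
  ......
  ......
  ......
  ......
Step 6: 0 trees catch fire, 0 burn out
  ......
  ......
  ......
  ......
  ......
  ......

......
......
......
......
......
......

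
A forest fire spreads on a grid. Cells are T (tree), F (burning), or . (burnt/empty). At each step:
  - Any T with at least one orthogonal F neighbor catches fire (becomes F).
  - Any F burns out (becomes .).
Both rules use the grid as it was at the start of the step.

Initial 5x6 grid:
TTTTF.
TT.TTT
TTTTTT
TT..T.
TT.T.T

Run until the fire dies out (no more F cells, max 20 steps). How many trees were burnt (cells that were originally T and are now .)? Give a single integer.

Step 1: +2 fires, +1 burnt (F count now 2)
Step 2: +4 fires, +2 burnt (F count now 4)
Step 3: +4 fires, +4 burnt (F count now 4)
Step 4: +3 fires, +4 burnt (F count now 3)
Step 5: +2 fires, +3 burnt (F count now 2)
Step 6: +2 fires, +2 burnt (F count now 2)
Step 7: +2 fires, +2 burnt (F count now 2)
Step 8: +1 fires, +2 burnt (F count now 1)
Step 9: +0 fires, +1 burnt (F count now 0)
Fire out after step 9
Initially T: 22, now '.': 28
Total burnt (originally-T cells now '.'): 20

Answer: 20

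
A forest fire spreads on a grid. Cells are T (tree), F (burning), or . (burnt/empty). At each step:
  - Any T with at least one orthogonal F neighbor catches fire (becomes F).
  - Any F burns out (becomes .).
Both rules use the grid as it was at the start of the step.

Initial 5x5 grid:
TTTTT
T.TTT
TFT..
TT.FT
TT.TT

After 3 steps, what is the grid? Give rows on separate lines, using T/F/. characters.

Step 1: 5 trees catch fire, 2 burn out
  TTTTT
  T.TTT
  F.F..
  TF..F
  TT.FT
Step 2: 5 trees catch fire, 5 burn out
  TTTTT
  F.FTT
  .....
  F....
  TF..F
Step 3: 4 trees catch fire, 5 burn out
  FTFTT
  ...FT
  .....
  .....
  F....

FTFTT
...FT
.....
.....
F....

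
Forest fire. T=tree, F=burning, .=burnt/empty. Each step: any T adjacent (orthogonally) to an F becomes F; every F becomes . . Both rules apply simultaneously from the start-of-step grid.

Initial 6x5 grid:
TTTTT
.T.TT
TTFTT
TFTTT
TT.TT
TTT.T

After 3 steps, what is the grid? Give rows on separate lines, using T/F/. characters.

Step 1: 5 trees catch fire, 2 burn out
  TTTTT
  .T.TT
  TF.FT
  F.FTT
  TF.TT
  TTT.T
Step 2: 7 trees catch fire, 5 burn out
  TTTTT
  .F.FT
  F...F
  ...FT
  F..TT
  TFT.T
Step 3: 7 trees catch fire, 7 burn out
  TFTFT
  ....F
  .....
  ....F
  ...FT
  F.F.T

TFTFT
....F
.....
....F
...FT
F.F.T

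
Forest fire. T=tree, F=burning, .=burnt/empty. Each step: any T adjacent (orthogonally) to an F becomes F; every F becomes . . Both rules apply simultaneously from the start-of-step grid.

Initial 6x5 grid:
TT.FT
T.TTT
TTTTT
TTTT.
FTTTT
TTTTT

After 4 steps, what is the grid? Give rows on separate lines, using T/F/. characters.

Step 1: 5 trees catch fire, 2 burn out
  TT..F
  T.TFT
  TTTTT
  FTTT.
  .FTTT
  FTTTT
Step 2: 7 trees catch fire, 5 burn out
  TT...
  T.F.F
  FTTFT
  .FTT.
  ..FTT
  .FTTT
Step 3: 8 trees catch fire, 7 burn out
  TT...
  F....
  .FF.F
  ..FF.
  ...FT
  ..FTT
Step 4: 3 trees catch fire, 8 burn out
  FT...
  .....
  .....
  .....
  ....F
  ...FT

FT...
.....
.....
.....
....F
...FT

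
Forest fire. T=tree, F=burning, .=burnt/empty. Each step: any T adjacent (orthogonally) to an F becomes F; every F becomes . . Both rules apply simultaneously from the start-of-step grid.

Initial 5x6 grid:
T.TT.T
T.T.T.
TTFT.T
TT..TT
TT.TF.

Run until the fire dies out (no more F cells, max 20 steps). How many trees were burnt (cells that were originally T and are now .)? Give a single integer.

Answer: 16

Derivation:
Step 1: +5 fires, +2 burnt (F count now 5)
Step 2: +4 fires, +5 burnt (F count now 4)
Step 3: +5 fires, +4 burnt (F count now 5)
Step 4: +2 fires, +5 burnt (F count now 2)
Step 5: +0 fires, +2 burnt (F count now 0)
Fire out after step 5
Initially T: 18, now '.': 28
Total burnt (originally-T cells now '.'): 16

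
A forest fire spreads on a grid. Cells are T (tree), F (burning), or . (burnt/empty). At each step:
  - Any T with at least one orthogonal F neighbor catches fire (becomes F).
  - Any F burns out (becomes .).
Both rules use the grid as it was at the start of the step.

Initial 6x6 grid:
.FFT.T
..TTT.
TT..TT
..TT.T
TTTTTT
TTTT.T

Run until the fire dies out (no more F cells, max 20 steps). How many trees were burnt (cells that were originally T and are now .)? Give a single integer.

Answer: 20

Derivation:
Step 1: +2 fires, +2 burnt (F count now 2)
Step 2: +1 fires, +2 burnt (F count now 1)
Step 3: +1 fires, +1 burnt (F count now 1)
Step 4: +1 fires, +1 burnt (F count now 1)
Step 5: +1 fires, +1 burnt (F count now 1)
Step 6: +1 fires, +1 burnt (F count now 1)
Step 7: +1 fires, +1 burnt (F count now 1)
Step 8: +2 fires, +1 burnt (F count now 2)
Step 9: +1 fires, +2 burnt (F count now 1)
Step 10: +3 fires, +1 burnt (F count now 3)
Step 11: +3 fires, +3 burnt (F count now 3)
Step 12: +2 fires, +3 burnt (F count now 2)
Step 13: +1 fires, +2 burnt (F count now 1)
Step 14: +0 fires, +1 burnt (F count now 0)
Fire out after step 14
Initially T: 23, now '.': 33
Total burnt (originally-T cells now '.'): 20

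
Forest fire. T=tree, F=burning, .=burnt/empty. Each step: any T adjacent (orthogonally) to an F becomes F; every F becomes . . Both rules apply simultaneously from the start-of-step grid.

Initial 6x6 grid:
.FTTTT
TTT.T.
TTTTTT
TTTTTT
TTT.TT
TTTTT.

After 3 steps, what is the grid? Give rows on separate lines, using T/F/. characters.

Step 1: 2 trees catch fire, 1 burn out
  ..FTTT
  TFT.T.
  TTTTTT
  TTTTTT
  TTT.TT
  TTTTT.
Step 2: 4 trees catch fire, 2 burn out
  ...FTT
  F.F.T.
  TFTTTT
  TTTTTT
  TTT.TT
  TTTTT.
Step 3: 4 trees catch fire, 4 burn out
  ....FT
  ....T.
  F.FTTT
  TFTTTT
  TTT.TT
  TTTTT.

....FT
....T.
F.FTTT
TFTTTT
TTT.TT
TTTTT.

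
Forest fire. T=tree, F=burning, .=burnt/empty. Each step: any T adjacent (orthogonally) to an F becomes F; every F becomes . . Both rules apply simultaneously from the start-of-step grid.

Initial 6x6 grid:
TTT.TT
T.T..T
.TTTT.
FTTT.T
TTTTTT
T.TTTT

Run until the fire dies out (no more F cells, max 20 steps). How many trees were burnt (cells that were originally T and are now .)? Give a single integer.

Step 1: +2 fires, +1 burnt (F count now 2)
Step 2: +4 fires, +2 burnt (F count now 4)
Step 3: +3 fires, +4 burnt (F count now 3)
Step 4: +4 fires, +3 burnt (F count now 4)
Step 5: +4 fires, +4 burnt (F count now 4)
Step 6: +3 fires, +4 burnt (F count now 3)
Step 7: +3 fires, +3 burnt (F count now 3)
Step 8: +1 fires, +3 burnt (F count now 1)
Step 9: +0 fires, +1 burnt (F count now 0)
Fire out after step 9
Initially T: 27, now '.': 33
Total burnt (originally-T cells now '.'): 24

Answer: 24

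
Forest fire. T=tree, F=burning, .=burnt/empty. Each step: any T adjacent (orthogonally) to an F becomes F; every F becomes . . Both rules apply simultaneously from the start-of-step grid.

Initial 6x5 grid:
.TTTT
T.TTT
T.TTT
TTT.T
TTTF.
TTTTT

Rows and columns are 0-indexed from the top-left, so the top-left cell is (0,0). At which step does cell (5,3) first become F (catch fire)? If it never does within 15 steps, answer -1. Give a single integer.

Step 1: cell (5,3)='F' (+2 fires, +1 burnt)
  -> target ignites at step 1
Step 2: cell (5,3)='.' (+4 fires, +2 burnt)
Step 3: cell (5,3)='.' (+4 fires, +4 burnt)
Step 4: cell (5,3)='.' (+4 fires, +4 burnt)
Step 5: cell (5,3)='.' (+4 fires, +4 burnt)
Step 6: cell (5,3)='.' (+5 fires, +4 burnt)
Step 7: cell (5,3)='.' (+1 fires, +5 burnt)
Step 8: cell (5,3)='.' (+0 fires, +1 burnt)
  fire out at step 8

1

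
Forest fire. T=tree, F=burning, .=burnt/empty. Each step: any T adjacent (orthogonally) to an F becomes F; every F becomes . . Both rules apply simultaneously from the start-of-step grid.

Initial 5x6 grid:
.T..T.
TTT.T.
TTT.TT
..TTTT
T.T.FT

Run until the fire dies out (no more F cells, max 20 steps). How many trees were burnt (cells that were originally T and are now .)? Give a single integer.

Step 1: +2 fires, +1 burnt (F count now 2)
Step 2: +3 fires, +2 burnt (F count now 3)
Step 3: +3 fires, +3 burnt (F count now 3)
Step 4: +3 fires, +3 burnt (F count now 3)
Step 5: +2 fires, +3 burnt (F count now 2)
Step 6: +2 fires, +2 burnt (F count now 2)
Step 7: +2 fires, +2 burnt (F count now 2)
Step 8: +0 fires, +2 burnt (F count now 0)
Fire out after step 8
Initially T: 18, now '.': 29
Total burnt (originally-T cells now '.'): 17

Answer: 17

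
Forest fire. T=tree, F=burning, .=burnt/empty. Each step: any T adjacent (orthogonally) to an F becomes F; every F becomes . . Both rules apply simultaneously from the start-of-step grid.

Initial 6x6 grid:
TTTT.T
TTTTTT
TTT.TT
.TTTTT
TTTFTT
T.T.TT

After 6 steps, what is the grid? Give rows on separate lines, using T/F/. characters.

Step 1: 3 trees catch fire, 1 burn out
  TTTT.T
  TTTTTT
  TTT.TT
  .TTFTT
  TTF.FT
  T.T.TT
Step 2: 6 trees catch fire, 3 burn out
  TTTT.T
  TTTTTT
  TTT.TT
  .TF.FT
  TF...F
  T.F.FT
Step 3: 6 trees catch fire, 6 burn out
  TTTT.T
  TTTTTT
  TTF.FT
  .F...F
  F.....
  T....F
Step 4: 5 trees catch fire, 6 burn out
  TTTT.T
  TTFTFT
  TF...F
  ......
  ......
  F.....
Step 5: 5 trees catch fire, 5 burn out
  TTFT.T
  TF.F.F
  F.....
  ......
  ......
  ......
Step 6: 4 trees catch fire, 5 burn out
  TF.F.F
  F.....
  ......
  ......
  ......
  ......

TF.F.F
F.....
......
......
......
......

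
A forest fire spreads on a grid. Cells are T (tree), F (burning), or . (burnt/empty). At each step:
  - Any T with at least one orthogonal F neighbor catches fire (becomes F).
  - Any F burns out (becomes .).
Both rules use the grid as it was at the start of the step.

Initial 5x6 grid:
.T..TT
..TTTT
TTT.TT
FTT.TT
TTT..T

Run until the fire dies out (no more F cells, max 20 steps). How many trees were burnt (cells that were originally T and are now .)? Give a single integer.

Step 1: +3 fires, +1 burnt (F count now 3)
Step 2: +3 fires, +3 burnt (F count now 3)
Step 3: +2 fires, +3 burnt (F count now 2)
Step 4: +1 fires, +2 burnt (F count now 1)
Step 5: +1 fires, +1 burnt (F count now 1)
Step 6: +1 fires, +1 burnt (F count now 1)
Step 7: +3 fires, +1 burnt (F count now 3)
Step 8: +3 fires, +3 burnt (F count now 3)
Step 9: +1 fires, +3 burnt (F count now 1)
Step 10: +1 fires, +1 burnt (F count now 1)
Step 11: +0 fires, +1 burnt (F count now 0)
Fire out after step 11
Initially T: 20, now '.': 29
Total burnt (originally-T cells now '.'): 19

Answer: 19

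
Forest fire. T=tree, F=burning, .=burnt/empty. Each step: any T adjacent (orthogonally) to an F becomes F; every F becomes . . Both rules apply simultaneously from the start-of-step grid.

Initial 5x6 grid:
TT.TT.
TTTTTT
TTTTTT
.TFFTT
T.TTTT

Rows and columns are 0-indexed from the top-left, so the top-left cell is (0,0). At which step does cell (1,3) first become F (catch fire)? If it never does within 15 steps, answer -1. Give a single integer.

Step 1: cell (1,3)='T' (+6 fires, +2 burnt)
Step 2: cell (1,3)='F' (+6 fires, +6 burnt)
  -> target ignites at step 2
Step 3: cell (1,3)='.' (+6 fires, +6 burnt)
Step 4: cell (1,3)='.' (+4 fires, +6 burnt)
Step 5: cell (1,3)='.' (+1 fires, +4 burnt)
Step 6: cell (1,3)='.' (+0 fires, +1 burnt)
  fire out at step 6

2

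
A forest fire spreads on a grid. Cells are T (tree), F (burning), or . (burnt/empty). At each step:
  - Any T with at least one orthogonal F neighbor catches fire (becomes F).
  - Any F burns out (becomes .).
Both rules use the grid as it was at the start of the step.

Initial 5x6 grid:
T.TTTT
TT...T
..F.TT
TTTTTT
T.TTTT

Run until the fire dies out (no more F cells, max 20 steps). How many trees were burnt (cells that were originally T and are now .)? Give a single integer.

Step 1: +1 fires, +1 burnt (F count now 1)
Step 2: +3 fires, +1 burnt (F count now 3)
Step 3: +3 fires, +3 burnt (F count now 3)
Step 4: +4 fires, +3 burnt (F count now 4)
Step 5: +2 fires, +4 burnt (F count now 2)
Step 6: +1 fires, +2 burnt (F count now 1)
Step 7: +1 fires, +1 burnt (F count now 1)
Step 8: +1 fires, +1 burnt (F count now 1)
Step 9: +1 fires, +1 burnt (F count now 1)
Step 10: +1 fires, +1 burnt (F count now 1)
Step 11: +0 fires, +1 burnt (F count now 0)
Fire out after step 11
Initially T: 21, now '.': 27
Total burnt (originally-T cells now '.'): 18

Answer: 18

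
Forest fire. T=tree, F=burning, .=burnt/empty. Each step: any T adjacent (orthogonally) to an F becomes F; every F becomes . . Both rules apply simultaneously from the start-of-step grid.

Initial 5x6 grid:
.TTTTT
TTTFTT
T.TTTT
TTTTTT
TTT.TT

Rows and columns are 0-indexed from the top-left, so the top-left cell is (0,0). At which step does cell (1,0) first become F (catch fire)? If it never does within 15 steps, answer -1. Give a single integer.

Step 1: cell (1,0)='T' (+4 fires, +1 burnt)
Step 2: cell (1,0)='T' (+7 fires, +4 burnt)
Step 3: cell (1,0)='F' (+6 fires, +7 burnt)
  -> target ignites at step 3
Step 4: cell (1,0)='.' (+5 fires, +6 burnt)
Step 5: cell (1,0)='.' (+3 fires, +5 burnt)
Step 6: cell (1,0)='.' (+1 fires, +3 burnt)
Step 7: cell (1,0)='.' (+0 fires, +1 burnt)
  fire out at step 7

3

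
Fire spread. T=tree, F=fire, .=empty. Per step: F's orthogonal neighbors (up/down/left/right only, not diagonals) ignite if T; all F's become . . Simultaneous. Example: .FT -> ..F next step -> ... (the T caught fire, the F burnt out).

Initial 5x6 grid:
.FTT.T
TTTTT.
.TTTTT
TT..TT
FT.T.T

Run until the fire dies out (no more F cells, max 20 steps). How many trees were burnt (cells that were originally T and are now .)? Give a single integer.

Answer: 18

Derivation:
Step 1: +4 fires, +2 burnt (F count now 4)
Step 2: +5 fires, +4 burnt (F count now 5)
Step 3: +2 fires, +5 burnt (F count now 2)
Step 4: +2 fires, +2 burnt (F count now 2)
Step 5: +1 fires, +2 burnt (F count now 1)
Step 6: +2 fires, +1 burnt (F count now 2)
Step 7: +1 fires, +2 burnt (F count now 1)
Step 8: +1 fires, +1 burnt (F count now 1)
Step 9: +0 fires, +1 burnt (F count now 0)
Fire out after step 9
Initially T: 20, now '.': 28
Total burnt (originally-T cells now '.'): 18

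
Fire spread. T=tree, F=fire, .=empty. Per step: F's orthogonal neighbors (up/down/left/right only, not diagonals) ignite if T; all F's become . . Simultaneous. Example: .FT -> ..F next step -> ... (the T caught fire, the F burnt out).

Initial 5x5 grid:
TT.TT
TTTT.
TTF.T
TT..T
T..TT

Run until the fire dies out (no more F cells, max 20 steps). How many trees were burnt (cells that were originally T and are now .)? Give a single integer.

Answer: 13

Derivation:
Step 1: +2 fires, +1 burnt (F count now 2)
Step 2: +4 fires, +2 burnt (F count now 4)
Step 3: +4 fires, +4 burnt (F count now 4)
Step 4: +3 fires, +4 burnt (F count now 3)
Step 5: +0 fires, +3 burnt (F count now 0)
Fire out after step 5
Initially T: 17, now '.': 21
Total burnt (originally-T cells now '.'): 13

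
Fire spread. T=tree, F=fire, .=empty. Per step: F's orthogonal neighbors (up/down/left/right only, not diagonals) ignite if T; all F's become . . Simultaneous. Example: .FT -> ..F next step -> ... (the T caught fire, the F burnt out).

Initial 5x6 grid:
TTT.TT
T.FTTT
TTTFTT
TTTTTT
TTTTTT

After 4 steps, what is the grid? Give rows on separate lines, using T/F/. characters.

Step 1: 5 trees catch fire, 2 burn out
  TTF.TT
  T..FTT
  TTF.FT
  TTTFTT
  TTTTTT
Step 2: 7 trees catch fire, 5 burn out
  TF..TT
  T...FT
  TF...F
  TTF.FT
  TTTFTT
Step 3: 8 trees catch fire, 7 burn out
  F...FT
  T....F
  F.....
  TF...F
  TTF.FT
Step 4: 5 trees catch fire, 8 burn out
  .....F
  F.....
  ......
  F.....
  TF...F

.....F
F.....
......
F.....
TF...F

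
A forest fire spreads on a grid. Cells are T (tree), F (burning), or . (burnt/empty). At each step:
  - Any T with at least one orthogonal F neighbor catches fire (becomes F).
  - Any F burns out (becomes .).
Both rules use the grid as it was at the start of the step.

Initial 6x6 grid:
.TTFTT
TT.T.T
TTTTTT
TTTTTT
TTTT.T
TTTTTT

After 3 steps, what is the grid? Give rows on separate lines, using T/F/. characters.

Step 1: 3 trees catch fire, 1 burn out
  .TF.FT
  TT.F.T
  TTTTTT
  TTTTTT
  TTTT.T
  TTTTTT
Step 2: 3 trees catch fire, 3 burn out
  .F...F
  TT...T
  TTTFTT
  TTTTTT
  TTTT.T
  TTTTTT
Step 3: 5 trees catch fire, 3 burn out
  ......
  TF...F
  TTF.FT
  TTTFTT
  TTTT.T
  TTTTTT

......
TF...F
TTF.FT
TTTFTT
TTTT.T
TTTTTT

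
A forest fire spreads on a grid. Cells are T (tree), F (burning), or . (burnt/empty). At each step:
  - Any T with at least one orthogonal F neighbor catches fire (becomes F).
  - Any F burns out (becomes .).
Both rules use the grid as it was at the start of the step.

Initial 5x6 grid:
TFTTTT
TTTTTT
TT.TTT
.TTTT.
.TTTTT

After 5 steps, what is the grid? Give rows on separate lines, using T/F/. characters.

Step 1: 3 trees catch fire, 1 burn out
  F.FTTT
  TFTTTT
  TT.TTT
  .TTTT.
  .TTTTT
Step 2: 4 trees catch fire, 3 burn out
  ...FTT
  F.FTTT
  TF.TTT
  .TTTT.
  .TTTTT
Step 3: 4 trees catch fire, 4 burn out
  ....FT
  ...FTT
  F..TTT
  .FTTT.
  .TTTTT
Step 4: 5 trees catch fire, 4 burn out
  .....F
  ....FT
  ...FTT
  ..FTT.
  .FTTTT
Step 5: 4 trees catch fire, 5 burn out
  ......
  .....F
  ....FT
  ...FT.
  ..FTTT

......
.....F
....FT
...FT.
..FTTT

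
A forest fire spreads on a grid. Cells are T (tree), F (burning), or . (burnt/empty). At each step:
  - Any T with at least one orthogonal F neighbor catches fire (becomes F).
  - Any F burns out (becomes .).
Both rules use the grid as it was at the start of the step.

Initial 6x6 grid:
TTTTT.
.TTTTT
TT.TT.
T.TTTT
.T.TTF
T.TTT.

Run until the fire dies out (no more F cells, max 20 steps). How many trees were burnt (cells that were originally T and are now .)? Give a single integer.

Answer: 24

Derivation:
Step 1: +2 fires, +1 burnt (F count now 2)
Step 2: +3 fires, +2 burnt (F count now 3)
Step 3: +3 fires, +3 burnt (F count now 3)
Step 4: +4 fires, +3 burnt (F count now 4)
Step 5: +3 fires, +4 burnt (F count now 3)
Step 6: +2 fires, +3 burnt (F count now 2)
Step 7: +2 fires, +2 burnt (F count now 2)
Step 8: +2 fires, +2 burnt (F count now 2)
Step 9: +2 fires, +2 burnt (F count now 2)
Step 10: +1 fires, +2 burnt (F count now 1)
Step 11: +0 fires, +1 burnt (F count now 0)
Fire out after step 11
Initially T: 26, now '.': 34
Total burnt (originally-T cells now '.'): 24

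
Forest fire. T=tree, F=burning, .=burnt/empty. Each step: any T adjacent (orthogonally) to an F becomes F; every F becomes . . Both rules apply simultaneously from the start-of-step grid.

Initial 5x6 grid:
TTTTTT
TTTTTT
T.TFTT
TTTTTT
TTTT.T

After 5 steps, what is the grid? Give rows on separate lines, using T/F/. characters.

Step 1: 4 trees catch fire, 1 burn out
  TTTTTT
  TTTFTT
  T.F.FT
  TTTFTT
  TTTT.T
Step 2: 7 trees catch fire, 4 burn out
  TTTFTT
  TTF.FT
  T....F
  TTF.FT
  TTTF.T
Step 3: 7 trees catch fire, 7 burn out
  TTF.FT
  TF...F
  T.....
  TF...F
  TTF..T
Step 4: 6 trees catch fire, 7 burn out
  TF...F
  F.....
  T.....
  F.....
  TF...F
Step 5: 3 trees catch fire, 6 burn out
  F.....
  ......
  F.....
  ......
  F.....

F.....
......
F.....
......
F.....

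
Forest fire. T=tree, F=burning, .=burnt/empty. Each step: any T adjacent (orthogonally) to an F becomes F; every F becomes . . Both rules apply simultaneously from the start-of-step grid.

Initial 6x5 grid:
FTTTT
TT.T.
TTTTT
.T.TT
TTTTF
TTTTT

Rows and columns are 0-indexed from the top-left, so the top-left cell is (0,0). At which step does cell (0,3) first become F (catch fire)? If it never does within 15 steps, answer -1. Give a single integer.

Step 1: cell (0,3)='T' (+5 fires, +2 burnt)
Step 2: cell (0,3)='T' (+7 fires, +5 burnt)
Step 3: cell (0,3)='F' (+5 fires, +7 burnt)
  -> target ignites at step 3
Step 4: cell (0,3)='.' (+6 fires, +5 burnt)
Step 5: cell (0,3)='.' (+1 fires, +6 burnt)
Step 6: cell (0,3)='.' (+0 fires, +1 burnt)
  fire out at step 6

3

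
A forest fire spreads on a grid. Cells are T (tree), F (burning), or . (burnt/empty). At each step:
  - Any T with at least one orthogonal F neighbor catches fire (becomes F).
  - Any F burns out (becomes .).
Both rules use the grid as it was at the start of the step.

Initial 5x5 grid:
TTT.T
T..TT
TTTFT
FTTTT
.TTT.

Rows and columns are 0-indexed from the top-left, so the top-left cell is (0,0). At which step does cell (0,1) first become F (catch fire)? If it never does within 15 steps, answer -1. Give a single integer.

Step 1: cell (0,1)='T' (+6 fires, +2 burnt)
Step 2: cell (0,1)='T' (+7 fires, +6 burnt)
Step 3: cell (0,1)='T' (+3 fires, +7 burnt)
Step 4: cell (0,1)='F' (+1 fires, +3 burnt)
  -> target ignites at step 4
Step 5: cell (0,1)='.' (+1 fires, +1 burnt)
Step 6: cell (0,1)='.' (+0 fires, +1 burnt)
  fire out at step 6

4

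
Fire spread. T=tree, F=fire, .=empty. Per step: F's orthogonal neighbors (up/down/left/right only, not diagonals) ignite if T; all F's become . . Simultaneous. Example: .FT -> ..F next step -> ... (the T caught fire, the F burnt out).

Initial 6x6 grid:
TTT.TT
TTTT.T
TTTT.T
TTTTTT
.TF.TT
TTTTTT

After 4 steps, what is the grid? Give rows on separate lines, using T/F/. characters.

Step 1: 3 trees catch fire, 1 burn out
  TTT.TT
  TTTT.T
  TTTT.T
  TTFTTT
  .F..TT
  TTFTTT
Step 2: 5 trees catch fire, 3 burn out
  TTT.TT
  TTTT.T
  TTFT.T
  TF.FTT
  ....TT
  TF.FTT
Step 3: 7 trees catch fire, 5 burn out
  TTT.TT
  TTFT.T
  TF.F.T
  F...FT
  ....TT
  F...FT
Step 4: 7 trees catch fire, 7 burn out
  TTF.TT
  TF.F.T
  F....T
  .....F
  ....FT
  .....F

TTF.TT
TF.F.T
F....T
.....F
....FT
.....F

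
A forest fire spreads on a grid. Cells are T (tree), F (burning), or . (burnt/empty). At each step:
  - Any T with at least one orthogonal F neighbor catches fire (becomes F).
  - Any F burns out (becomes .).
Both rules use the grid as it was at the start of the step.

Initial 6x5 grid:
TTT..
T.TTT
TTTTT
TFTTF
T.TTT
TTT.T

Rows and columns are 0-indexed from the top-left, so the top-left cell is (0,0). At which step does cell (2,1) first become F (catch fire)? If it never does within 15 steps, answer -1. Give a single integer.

Step 1: cell (2,1)='F' (+6 fires, +2 burnt)
  -> target ignites at step 1
Step 2: cell (2,1)='.' (+8 fires, +6 burnt)
Step 3: cell (2,1)='.' (+5 fires, +8 burnt)
Step 4: cell (2,1)='.' (+3 fires, +5 burnt)
Step 5: cell (2,1)='.' (+1 fires, +3 burnt)
Step 6: cell (2,1)='.' (+0 fires, +1 burnt)
  fire out at step 6

1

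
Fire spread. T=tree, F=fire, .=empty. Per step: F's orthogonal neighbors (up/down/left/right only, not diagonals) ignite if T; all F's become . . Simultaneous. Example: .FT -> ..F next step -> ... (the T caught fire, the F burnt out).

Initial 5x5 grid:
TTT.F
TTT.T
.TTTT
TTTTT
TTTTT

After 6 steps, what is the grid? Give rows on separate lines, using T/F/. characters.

Step 1: 1 trees catch fire, 1 burn out
  TTT..
  TTT.F
  .TTTT
  TTTTT
  TTTTT
Step 2: 1 trees catch fire, 1 burn out
  TTT..
  TTT..
  .TTTF
  TTTTT
  TTTTT
Step 3: 2 trees catch fire, 1 burn out
  TTT..
  TTT..
  .TTF.
  TTTTF
  TTTTT
Step 4: 3 trees catch fire, 2 burn out
  TTT..
  TTT..
  .TF..
  TTTF.
  TTTTF
Step 5: 4 trees catch fire, 3 burn out
  TTT..
  TTF..
  .F...
  TTF..
  TTTF.
Step 6: 4 trees catch fire, 4 burn out
  TTF..
  TF...
  .....
  TF...
  TTF..

TTF..
TF...
.....
TF...
TTF..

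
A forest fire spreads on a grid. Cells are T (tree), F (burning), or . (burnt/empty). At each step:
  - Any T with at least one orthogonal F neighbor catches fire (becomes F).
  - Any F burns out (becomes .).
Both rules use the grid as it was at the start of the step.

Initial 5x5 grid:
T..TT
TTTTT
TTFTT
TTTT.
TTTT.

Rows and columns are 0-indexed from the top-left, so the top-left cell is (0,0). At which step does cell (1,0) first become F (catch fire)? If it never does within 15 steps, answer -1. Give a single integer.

Step 1: cell (1,0)='T' (+4 fires, +1 burnt)
Step 2: cell (1,0)='T' (+7 fires, +4 burnt)
Step 3: cell (1,0)='F' (+6 fires, +7 burnt)
  -> target ignites at step 3
Step 4: cell (1,0)='.' (+3 fires, +6 burnt)
Step 5: cell (1,0)='.' (+0 fires, +3 burnt)
  fire out at step 5

3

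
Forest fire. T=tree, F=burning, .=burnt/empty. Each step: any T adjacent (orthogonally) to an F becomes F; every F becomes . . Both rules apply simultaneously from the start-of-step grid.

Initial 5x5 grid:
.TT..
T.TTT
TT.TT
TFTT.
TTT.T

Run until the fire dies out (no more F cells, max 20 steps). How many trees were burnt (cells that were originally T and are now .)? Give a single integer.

Answer: 16

Derivation:
Step 1: +4 fires, +1 burnt (F count now 4)
Step 2: +4 fires, +4 burnt (F count now 4)
Step 3: +2 fires, +4 burnt (F count now 2)
Step 4: +2 fires, +2 burnt (F count now 2)
Step 5: +2 fires, +2 burnt (F count now 2)
Step 6: +1 fires, +2 burnt (F count now 1)
Step 7: +1 fires, +1 burnt (F count now 1)
Step 8: +0 fires, +1 burnt (F count now 0)
Fire out after step 8
Initially T: 17, now '.': 24
Total burnt (originally-T cells now '.'): 16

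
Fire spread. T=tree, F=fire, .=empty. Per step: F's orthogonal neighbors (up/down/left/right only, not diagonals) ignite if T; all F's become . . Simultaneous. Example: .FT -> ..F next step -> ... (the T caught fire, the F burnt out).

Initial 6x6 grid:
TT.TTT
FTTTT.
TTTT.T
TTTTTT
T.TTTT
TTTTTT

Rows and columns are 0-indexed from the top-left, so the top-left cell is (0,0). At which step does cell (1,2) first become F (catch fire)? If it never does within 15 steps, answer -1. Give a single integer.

Step 1: cell (1,2)='T' (+3 fires, +1 burnt)
Step 2: cell (1,2)='F' (+4 fires, +3 burnt)
  -> target ignites at step 2
Step 3: cell (1,2)='.' (+4 fires, +4 burnt)
Step 4: cell (1,2)='.' (+5 fires, +4 burnt)
Step 5: cell (1,2)='.' (+4 fires, +5 burnt)
Step 6: cell (1,2)='.' (+4 fires, +4 burnt)
Step 7: cell (1,2)='.' (+3 fires, +4 burnt)
Step 8: cell (1,2)='.' (+3 fires, +3 burnt)
Step 9: cell (1,2)='.' (+1 fires, +3 burnt)
Step 10: cell (1,2)='.' (+0 fires, +1 burnt)
  fire out at step 10

2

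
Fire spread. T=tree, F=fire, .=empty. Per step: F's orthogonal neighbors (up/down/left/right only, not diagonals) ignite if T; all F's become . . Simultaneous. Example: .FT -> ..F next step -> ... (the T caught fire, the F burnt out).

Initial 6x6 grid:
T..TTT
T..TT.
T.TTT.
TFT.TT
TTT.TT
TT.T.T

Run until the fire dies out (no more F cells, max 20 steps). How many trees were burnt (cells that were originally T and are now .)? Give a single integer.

Answer: 23

Derivation:
Step 1: +3 fires, +1 burnt (F count now 3)
Step 2: +5 fires, +3 burnt (F count now 5)
Step 3: +3 fires, +5 burnt (F count now 3)
Step 4: +3 fires, +3 burnt (F count now 3)
Step 5: +3 fires, +3 burnt (F count now 3)
Step 6: +3 fires, +3 burnt (F count now 3)
Step 7: +2 fires, +3 burnt (F count now 2)
Step 8: +1 fires, +2 burnt (F count now 1)
Step 9: +0 fires, +1 burnt (F count now 0)
Fire out after step 9
Initially T: 24, now '.': 35
Total burnt (originally-T cells now '.'): 23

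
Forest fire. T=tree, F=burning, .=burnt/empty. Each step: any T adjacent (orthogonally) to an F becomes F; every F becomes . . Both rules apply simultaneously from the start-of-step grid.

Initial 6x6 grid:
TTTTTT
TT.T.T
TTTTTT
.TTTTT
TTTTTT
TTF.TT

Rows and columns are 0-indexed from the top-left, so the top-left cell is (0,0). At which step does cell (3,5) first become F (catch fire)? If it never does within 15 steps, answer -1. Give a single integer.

Step 1: cell (3,5)='T' (+2 fires, +1 burnt)
Step 2: cell (3,5)='T' (+4 fires, +2 burnt)
Step 3: cell (3,5)='T' (+5 fires, +4 burnt)
Step 4: cell (3,5)='T' (+5 fires, +5 burnt)
Step 5: cell (3,5)='F' (+6 fires, +5 burnt)
  -> target ignites at step 5
Step 6: cell (3,5)='.' (+4 fires, +6 burnt)
Step 7: cell (3,5)='.' (+4 fires, +4 burnt)
Step 8: cell (3,5)='.' (+1 fires, +4 burnt)
Step 9: cell (3,5)='.' (+0 fires, +1 burnt)
  fire out at step 9

5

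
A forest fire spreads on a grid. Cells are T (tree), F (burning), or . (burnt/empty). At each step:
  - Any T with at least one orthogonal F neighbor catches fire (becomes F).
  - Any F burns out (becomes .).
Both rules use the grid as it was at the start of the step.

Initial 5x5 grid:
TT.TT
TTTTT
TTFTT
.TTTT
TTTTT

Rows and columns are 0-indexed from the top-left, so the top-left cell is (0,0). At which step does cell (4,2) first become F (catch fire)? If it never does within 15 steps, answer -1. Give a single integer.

Step 1: cell (4,2)='T' (+4 fires, +1 burnt)
Step 2: cell (4,2)='F' (+7 fires, +4 burnt)
  -> target ignites at step 2
Step 3: cell (4,2)='.' (+7 fires, +7 burnt)
Step 4: cell (4,2)='.' (+4 fires, +7 burnt)
Step 5: cell (4,2)='.' (+0 fires, +4 burnt)
  fire out at step 5

2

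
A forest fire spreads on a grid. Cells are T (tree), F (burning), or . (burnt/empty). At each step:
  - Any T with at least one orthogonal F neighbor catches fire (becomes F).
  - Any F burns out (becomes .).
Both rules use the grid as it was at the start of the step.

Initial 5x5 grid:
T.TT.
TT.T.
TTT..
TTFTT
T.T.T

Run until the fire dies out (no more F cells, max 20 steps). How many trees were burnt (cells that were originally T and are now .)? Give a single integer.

Step 1: +4 fires, +1 burnt (F count now 4)
Step 2: +3 fires, +4 burnt (F count now 3)
Step 3: +4 fires, +3 burnt (F count now 4)
Step 4: +1 fires, +4 burnt (F count now 1)
Step 5: +1 fires, +1 burnt (F count now 1)
Step 6: +0 fires, +1 burnt (F count now 0)
Fire out after step 6
Initially T: 16, now '.': 22
Total burnt (originally-T cells now '.'): 13

Answer: 13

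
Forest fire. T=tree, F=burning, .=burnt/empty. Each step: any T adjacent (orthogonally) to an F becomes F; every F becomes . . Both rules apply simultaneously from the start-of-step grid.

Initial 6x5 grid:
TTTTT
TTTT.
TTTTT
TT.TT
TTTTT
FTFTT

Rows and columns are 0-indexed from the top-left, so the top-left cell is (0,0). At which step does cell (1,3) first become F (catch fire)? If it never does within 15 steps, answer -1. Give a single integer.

Step 1: cell (1,3)='T' (+4 fires, +2 burnt)
Step 2: cell (1,3)='T' (+4 fires, +4 burnt)
Step 3: cell (1,3)='T' (+4 fires, +4 burnt)
Step 4: cell (1,3)='T' (+4 fires, +4 burnt)
Step 5: cell (1,3)='F' (+5 fires, +4 burnt)
  -> target ignites at step 5
Step 6: cell (1,3)='.' (+3 fires, +5 burnt)
Step 7: cell (1,3)='.' (+2 fires, +3 burnt)
Step 8: cell (1,3)='.' (+0 fires, +2 burnt)
  fire out at step 8

5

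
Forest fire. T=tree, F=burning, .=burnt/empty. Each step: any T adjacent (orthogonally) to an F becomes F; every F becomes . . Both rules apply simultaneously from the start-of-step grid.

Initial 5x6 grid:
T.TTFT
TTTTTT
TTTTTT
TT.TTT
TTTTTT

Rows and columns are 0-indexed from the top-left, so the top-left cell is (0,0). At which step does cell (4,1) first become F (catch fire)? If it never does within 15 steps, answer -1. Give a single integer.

Step 1: cell (4,1)='T' (+3 fires, +1 burnt)
Step 2: cell (4,1)='T' (+4 fires, +3 burnt)
Step 3: cell (4,1)='T' (+4 fires, +4 burnt)
Step 4: cell (4,1)='T' (+5 fires, +4 burnt)
Step 5: cell (4,1)='T' (+4 fires, +5 burnt)
Step 6: cell (4,1)='T' (+4 fires, +4 burnt)
Step 7: cell (4,1)='F' (+2 fires, +4 burnt)
  -> target ignites at step 7
Step 8: cell (4,1)='.' (+1 fires, +2 burnt)
Step 9: cell (4,1)='.' (+0 fires, +1 burnt)
  fire out at step 9

7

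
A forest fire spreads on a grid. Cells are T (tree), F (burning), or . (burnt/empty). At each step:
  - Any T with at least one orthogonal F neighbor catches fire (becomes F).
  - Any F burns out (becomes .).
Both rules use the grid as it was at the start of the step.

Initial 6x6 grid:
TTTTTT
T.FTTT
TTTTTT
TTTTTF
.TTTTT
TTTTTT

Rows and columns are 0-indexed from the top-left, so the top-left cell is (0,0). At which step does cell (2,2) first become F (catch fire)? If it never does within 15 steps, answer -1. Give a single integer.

Step 1: cell (2,2)='F' (+6 fires, +2 burnt)
  -> target ignites at step 1
Step 2: cell (2,2)='.' (+11 fires, +6 burnt)
Step 3: cell (2,2)='.' (+8 fires, +11 burnt)
Step 4: cell (2,2)='.' (+5 fires, +8 burnt)
Step 5: cell (2,2)='.' (+1 fires, +5 burnt)
Step 6: cell (2,2)='.' (+1 fires, +1 burnt)
Step 7: cell (2,2)='.' (+0 fires, +1 burnt)
  fire out at step 7

1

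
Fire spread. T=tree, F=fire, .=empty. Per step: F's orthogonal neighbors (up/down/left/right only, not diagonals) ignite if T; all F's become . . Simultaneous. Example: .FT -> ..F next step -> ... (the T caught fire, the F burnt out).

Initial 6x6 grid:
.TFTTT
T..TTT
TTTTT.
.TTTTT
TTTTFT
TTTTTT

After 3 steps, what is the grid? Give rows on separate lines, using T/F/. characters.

Step 1: 6 trees catch fire, 2 burn out
  .F.FTT
  T..TTT
  TTTTT.
  .TTTFT
  TTTF.F
  TTTTFT
Step 2: 8 trees catch fire, 6 burn out
  ....FT
  T..FTT
  TTTTF.
  .TTF.F
  TTF...
  TTTF.F
Step 3: 6 trees catch fire, 8 burn out
  .....F
  T...FT
  TTTF..
  .TF...
  TF....
  TTF...

.....F
T...FT
TTTF..
.TF...
TF....
TTF...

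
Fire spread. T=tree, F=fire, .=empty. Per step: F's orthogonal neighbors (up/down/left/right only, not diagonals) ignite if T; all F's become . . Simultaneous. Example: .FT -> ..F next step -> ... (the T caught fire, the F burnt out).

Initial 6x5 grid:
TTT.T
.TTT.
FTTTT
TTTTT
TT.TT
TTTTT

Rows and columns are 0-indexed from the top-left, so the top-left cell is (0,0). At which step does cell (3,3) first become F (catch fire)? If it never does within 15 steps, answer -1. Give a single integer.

Step 1: cell (3,3)='T' (+2 fires, +1 burnt)
Step 2: cell (3,3)='T' (+4 fires, +2 burnt)
Step 3: cell (3,3)='T' (+6 fires, +4 burnt)
Step 4: cell (3,3)='F' (+6 fires, +6 burnt)
  -> target ignites at step 4
Step 5: cell (3,3)='.' (+3 fires, +6 burnt)
Step 6: cell (3,3)='.' (+2 fires, +3 burnt)
Step 7: cell (3,3)='.' (+1 fires, +2 burnt)
Step 8: cell (3,3)='.' (+0 fires, +1 burnt)
  fire out at step 8

4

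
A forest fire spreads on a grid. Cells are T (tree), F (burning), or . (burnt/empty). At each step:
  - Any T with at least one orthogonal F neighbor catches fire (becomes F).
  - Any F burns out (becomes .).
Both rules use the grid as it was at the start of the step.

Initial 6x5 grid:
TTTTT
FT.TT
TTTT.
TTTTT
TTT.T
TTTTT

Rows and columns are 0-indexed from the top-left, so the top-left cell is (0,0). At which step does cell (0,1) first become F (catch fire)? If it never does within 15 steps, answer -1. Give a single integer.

Step 1: cell (0,1)='T' (+3 fires, +1 burnt)
Step 2: cell (0,1)='F' (+3 fires, +3 burnt)
  -> target ignites at step 2
Step 3: cell (0,1)='.' (+4 fires, +3 burnt)
Step 4: cell (0,1)='.' (+5 fires, +4 burnt)
Step 5: cell (0,1)='.' (+5 fires, +5 burnt)
Step 6: cell (0,1)='.' (+3 fires, +5 burnt)
Step 7: cell (0,1)='.' (+2 fires, +3 burnt)
Step 8: cell (0,1)='.' (+1 fires, +2 burnt)
Step 9: cell (0,1)='.' (+0 fires, +1 burnt)
  fire out at step 9

2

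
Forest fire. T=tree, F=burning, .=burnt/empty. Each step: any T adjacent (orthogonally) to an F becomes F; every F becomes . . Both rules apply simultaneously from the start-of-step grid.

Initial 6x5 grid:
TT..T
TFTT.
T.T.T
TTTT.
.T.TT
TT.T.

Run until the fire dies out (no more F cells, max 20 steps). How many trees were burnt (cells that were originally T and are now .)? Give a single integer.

Answer: 17

Derivation:
Step 1: +3 fires, +1 burnt (F count now 3)
Step 2: +4 fires, +3 burnt (F count now 4)
Step 3: +2 fires, +4 burnt (F count now 2)
Step 4: +2 fires, +2 burnt (F count now 2)
Step 5: +2 fires, +2 burnt (F count now 2)
Step 6: +3 fires, +2 burnt (F count now 3)
Step 7: +1 fires, +3 burnt (F count now 1)
Step 8: +0 fires, +1 burnt (F count now 0)
Fire out after step 8
Initially T: 19, now '.': 28
Total burnt (originally-T cells now '.'): 17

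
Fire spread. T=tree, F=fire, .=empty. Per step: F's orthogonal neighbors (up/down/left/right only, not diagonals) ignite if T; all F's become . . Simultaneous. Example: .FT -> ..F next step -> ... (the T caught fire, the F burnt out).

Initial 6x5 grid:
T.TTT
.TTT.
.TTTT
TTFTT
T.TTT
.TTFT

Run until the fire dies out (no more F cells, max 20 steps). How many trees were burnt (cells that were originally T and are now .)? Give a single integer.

Step 1: +7 fires, +2 burnt (F count now 7)
Step 2: +7 fires, +7 burnt (F count now 7)
Step 3: +5 fires, +7 burnt (F count now 5)
Step 4: +1 fires, +5 burnt (F count now 1)
Step 5: +1 fires, +1 burnt (F count now 1)
Step 6: +0 fires, +1 burnt (F count now 0)
Fire out after step 6
Initially T: 22, now '.': 29
Total burnt (originally-T cells now '.'): 21

Answer: 21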